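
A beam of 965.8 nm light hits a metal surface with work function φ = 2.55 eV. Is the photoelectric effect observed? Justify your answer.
No

For photoemission, the photon energy must exceed the work function.

Photon energy: E = hc/λ = 1.2837 eV
Work function: φ = 2.55 eV

Since E_photon (1.2837 eV) < φ (2.55 eV), photoemission will NOT occur.
The threshold wavelength is λ₀ = hc/φ = 486.2 nm.
Since 965.8 nm > 486.2 nm, the photons lack sufficient energy.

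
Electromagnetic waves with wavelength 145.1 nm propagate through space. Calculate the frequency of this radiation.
2.0661e+15 Hz

Using the wave equation: c = fλ

Solving for frequency:
f = c/λ = (3×10⁸ m/s) / (145.1×10⁻⁹ m)
f = 2.0661e+15 Hz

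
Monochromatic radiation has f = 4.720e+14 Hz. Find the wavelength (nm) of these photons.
635.15 nm

Using the wave equation: c = fλ

Solving for wavelength:
λ = c/f = (3×10⁸ m/s) / (4.720e+14 Hz)
λ = 635.15 nm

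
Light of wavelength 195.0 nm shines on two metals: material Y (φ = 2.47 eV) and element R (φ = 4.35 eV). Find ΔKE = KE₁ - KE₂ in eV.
1.8800 eV

Using KE_max = hc/λ - φ for each metal:

Photon energy: E = hc/λ = 6.3582 eV

For material Y (φ₁ = 2.47 eV):
KE₁ = E - φ₁ = 6.3582 - 2.47 = 3.8882 eV

For element R (φ₂ = 4.35 eV):
KE₂ = E - φ₂ = 6.3582 - 4.35 = 2.0082 eV

Difference:
ΔKE = KE₁ - KE₂ = 3.8882 - 2.0082 = 1.8800 eV

Note: The difference equals the difference in work functions: 4.35 - 2.47 = 1.88 eV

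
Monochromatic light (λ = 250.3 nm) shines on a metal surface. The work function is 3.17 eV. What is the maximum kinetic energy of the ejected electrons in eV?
1.7834 eV

Using Einstein's photoelectric equation: KE_max = hf - φ = hc/λ - φ

First, calculate the photon energy:
E_photon = hc/λ = (6.626×10⁻³⁴ J·s)(3×10⁸ m/s) / (250.3×10⁻⁹ m)
E_photon = 4.9534 eV

Then, the maximum kinetic energy:
KE_max = E_photon - φ = 4.9534 eV - 3.17 eV = 1.7834 eV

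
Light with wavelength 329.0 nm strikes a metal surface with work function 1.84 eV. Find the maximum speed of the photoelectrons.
8.2364e+05 m/s

First, find the maximum kinetic energy:
E_photon = hc/λ = 3.7685 eV
KE_max = E_photon - φ = 3.7685 - 1.84 = 1.9285 eV

Convert to Joules: KE_max = 1.9285 × 1.602×10⁻¹⁹ J = 3.0898e-19 J

Then use KE = ½mv² to find velocity:
v = √(2·KE/m) = √(2 × 3.0898e-19 J / 9.109e-31 kg)
v = 8.2364e+05 m/s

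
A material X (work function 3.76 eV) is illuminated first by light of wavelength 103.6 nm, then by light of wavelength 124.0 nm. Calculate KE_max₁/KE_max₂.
1.3156

Using Einstein's equation: KE_max = hc/λ - φ

For λ₁ = 103.6 nm:
E₁ = hc/λ₁ = 11.9676 eV
KE₁ = E₁ - φ = 11.9676 - 3.76 = 8.2076 eV

For λ₂ = 124.0 nm:
E₂ = hc/λ₂ = 9.9987 eV
KE₂ = E₂ - φ = 9.9987 - 3.76 = 6.2387 eV

Ratio: KE₁/KE₂ = 8.2076/6.2387 = 1.3156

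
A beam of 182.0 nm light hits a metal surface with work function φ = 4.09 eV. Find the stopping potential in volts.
2.7223 V

The stopping potential V_s satisfies: eV_s = KE_max

First, find KE_max using Einstein's equation:
E_photon = hc/λ = 6.8123 eV
KE_max = E_photon - φ = 6.8123 - 4.09 = 2.7223 eV

Since eV_s = KE_max:
V_s = KE_max/e = 2.7223 V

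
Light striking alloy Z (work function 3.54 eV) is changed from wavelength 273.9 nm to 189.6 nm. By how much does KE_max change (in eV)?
2.0126 eV

Using Einstein's equation: KE_max = hc/λ - φ

For λ₁ = 273.9 nm:
KE₁ = hc/λ₁ - φ = 4.5266 - 3.54 = 0.9866 eV

For λ₂ = 189.6 nm:
KE₂ = hc/λ₂ - φ = 6.5393 - 3.54 = 2.9993 eV

Change in KE:
ΔKE = KE₂ - KE₁ = 2.9993 - 0.9866 = 2.0126 eV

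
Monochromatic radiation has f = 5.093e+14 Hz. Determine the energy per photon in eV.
2.1063 eV

Using E = hf:

E = hf = (6.626×10⁻³⁴ J·s)(5.093e+14 Hz)
E = 2.1063 eV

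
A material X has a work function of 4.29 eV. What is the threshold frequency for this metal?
1.0373e+15 Hz

The threshold frequency is when the photon energy equals the work function:
hf₀ = φ

Solving for f₀:
f₀ = φ/h = (4.29 eV × 1.602×10⁻¹⁹ J/eV) / (6.626×10⁻³⁴ J·s)
f₀ = 1.0373e+15 Hz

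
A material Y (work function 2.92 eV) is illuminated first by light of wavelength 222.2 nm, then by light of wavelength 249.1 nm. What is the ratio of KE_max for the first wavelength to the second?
1.2929

Using Einstein's equation: KE_max = hc/λ - φ

For λ₁ = 222.2 nm:
E₁ = hc/λ₁ = 5.5798 eV
KE₁ = E₁ - φ = 5.5798 - 2.92 = 2.6598 eV

For λ₂ = 249.1 nm:
E₂ = hc/λ₂ = 4.9773 eV
KE₂ = E₂ - φ = 4.9773 - 2.92 = 2.0573 eV

Ratio: KE₁/KE₂ = 2.6598/2.0573 = 1.2929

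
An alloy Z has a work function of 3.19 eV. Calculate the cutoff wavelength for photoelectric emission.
388.67 nm

The threshold wavelength is when the photon energy equals the work function:
hc/λ₀ = φ

Solving for λ₀:
λ₀ = hc/φ = (6.626×10⁻³⁴ J·s)(3×10⁸ m/s) / (3.19 eV × 1.602×10⁻¹⁹ J/eV)
λ₀ = 388.67 nm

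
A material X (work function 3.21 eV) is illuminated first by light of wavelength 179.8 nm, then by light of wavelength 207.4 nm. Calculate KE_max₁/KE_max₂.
1.3315

Using Einstein's equation: KE_max = hc/λ - φ

For λ₁ = 179.8 nm:
E₁ = hc/λ₁ = 6.8957 eV
KE₁ = E₁ - φ = 6.8957 - 3.21 = 3.6857 eV

For λ₂ = 207.4 nm:
E₂ = hc/λ₂ = 5.9780 eV
KE₂ = E₂ - φ = 5.9780 - 3.21 = 2.7680 eV

Ratio: KE₁/KE₂ = 3.6857/2.7680 = 1.3315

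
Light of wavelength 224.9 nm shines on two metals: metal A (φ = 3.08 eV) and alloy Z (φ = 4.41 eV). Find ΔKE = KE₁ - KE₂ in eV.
1.3300 eV

Using KE_max = hc/λ - φ for each metal:

Photon energy: E = hc/λ = 5.5129 eV

For metal A (φ₁ = 3.08 eV):
KE₁ = E - φ₁ = 5.5129 - 3.08 = 2.4329 eV

For alloy Z (φ₂ = 4.41 eV):
KE₂ = E - φ₂ = 5.5129 - 4.41 = 1.1029 eV

Difference:
ΔKE = KE₁ - KE₂ = 2.4329 - 1.1029 = 1.3300 eV

Note: The difference equals the difference in work functions: 4.41 - 3.08 = 1.33 eV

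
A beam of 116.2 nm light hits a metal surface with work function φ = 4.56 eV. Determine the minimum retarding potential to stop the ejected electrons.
6.1099 V

The stopping potential V_s satisfies: eV_s = KE_max

First, find KE_max using Einstein's equation:
E_photon = hc/λ = 10.6699 eV
KE_max = E_photon - φ = 10.6699 - 4.56 = 6.1099 eV

Since eV_s = KE_max:
V_s = KE_max/e = 6.1099 V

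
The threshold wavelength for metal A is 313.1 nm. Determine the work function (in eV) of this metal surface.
3.96 eV

At the threshold wavelength, photon energy equals work function:
φ = hc/λ₀

Calculating:
φ = (6.626×10⁻³⁴ J·s)(3×10⁸ m/s) / (313.1×10⁻⁹ m)
φ = 3.96 eV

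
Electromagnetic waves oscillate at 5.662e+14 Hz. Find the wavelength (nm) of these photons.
529.48 nm

Using the wave equation: c = fλ

Solving for wavelength:
λ = c/f = (3×10⁸ m/s) / (5.662e+14 Hz)
λ = 529.48 nm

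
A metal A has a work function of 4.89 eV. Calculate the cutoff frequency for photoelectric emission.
1.1824e+15 Hz

The threshold frequency is when the photon energy equals the work function:
hf₀ = φ

Solving for f₀:
f₀ = φ/h = (4.89 eV × 1.602×10⁻¹⁹ J/eV) / (6.626×10⁻³⁴ J·s)
f₀ = 1.1824e+15 Hz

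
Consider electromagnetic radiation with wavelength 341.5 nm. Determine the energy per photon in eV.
3.6306 eV

Using E = hf = hc/λ:

E = hc/λ = (6.626×10⁻³⁴ J·s)(3×10⁸ m/s) / (341.5×10⁻⁹ m)
E = 3.6306 eV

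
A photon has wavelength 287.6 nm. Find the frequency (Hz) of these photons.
1.0424e+15 Hz

Using the wave equation: c = fλ

Solving for frequency:
f = c/λ = (3×10⁸ m/s) / (287.6×10⁻⁹ m)
f = 1.0424e+15 Hz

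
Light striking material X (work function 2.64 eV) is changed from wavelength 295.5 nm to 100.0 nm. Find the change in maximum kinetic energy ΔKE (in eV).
8.2027 eV

Using Einstein's equation: KE_max = hc/λ - φ

For λ₁ = 295.5 nm:
KE₁ = hc/λ₁ - φ = 4.1957 - 2.64 = 1.5557 eV

For λ₂ = 100.0 nm:
KE₂ = hc/λ₂ - φ = 12.3984 - 2.64 = 9.7584 eV

Change in KE:
ΔKE = KE₂ - KE₁ = 9.7584 - 1.5557 = 8.2027 eV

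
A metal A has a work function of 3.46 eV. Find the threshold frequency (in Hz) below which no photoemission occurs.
8.3662e+14 Hz

The threshold frequency is when the photon energy equals the work function:
hf₀ = φ

Solving for f₀:
f₀ = φ/h = (3.46 eV × 1.602×10⁻¹⁹ J/eV) / (6.626×10⁻³⁴ J·s)
f₀ = 8.3662e+14 Hz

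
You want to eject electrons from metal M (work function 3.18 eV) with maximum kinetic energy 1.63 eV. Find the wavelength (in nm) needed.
257.76 nm

From Einstein's equation: KE_max = hc/λ - φ

Rearranging for λ:
hc/λ = KE_max + φ
λ = hc/(KE_max + φ)

Required photon energy:
E_photon = KE_max + φ = 1.63 + 3.18 = 4.81 eV

Required wavelength:
λ = hc/E_photon = (6.626×10⁻³⁴)(3×10⁸) / (4.81 × 1.602×10⁻¹⁹)
λ = 257.76 nm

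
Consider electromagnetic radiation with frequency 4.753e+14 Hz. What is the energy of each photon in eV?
1.9657 eV

Using E = hf:

E = hf = (6.626×10⁻³⁴ J·s)(4.753e+14 Hz)
E = 1.9657 eV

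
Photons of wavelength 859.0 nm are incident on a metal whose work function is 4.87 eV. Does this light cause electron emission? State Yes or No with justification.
No

For photoemission, the photon energy must exceed the work function.

Photon energy: E = hc/λ = 1.4434 eV
Work function: φ = 4.87 eV

Since E_photon (1.4434 eV) < φ (4.87 eV), photoemission will NOT occur.
The threshold wavelength is λ₀ = hc/φ = 254.6 nm.
Since 859.0 nm > 254.6 nm, the photons lack sufficient energy.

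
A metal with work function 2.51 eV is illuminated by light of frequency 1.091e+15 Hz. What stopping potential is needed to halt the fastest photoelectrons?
2.0020 V

The stopping potential V_s satisfies: eV_s = KE_max

First, find KE_max using Einstein's equation:
E_photon = hf = (6.626×10⁻³⁴ J·s)(1.091e+15 Hz) = 4.5120 eV
KE_max = E_photon - φ = 4.5120 - 2.51 = 2.0020 eV

Since eV_s = KE_max:
V_s = KE_max/e = 2.0020 V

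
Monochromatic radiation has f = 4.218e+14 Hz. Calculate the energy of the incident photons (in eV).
1.7444 eV

Using E = hf:

E = hf = (6.626×10⁻³⁴ J·s)(4.218e+14 Hz)
E = 1.7444 eV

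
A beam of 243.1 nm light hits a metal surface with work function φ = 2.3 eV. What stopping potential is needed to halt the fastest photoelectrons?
2.8001 V

The stopping potential V_s satisfies: eV_s = KE_max

First, find KE_max using Einstein's equation:
E_photon = hc/λ = 5.1001 eV
KE_max = E_photon - φ = 5.1001 - 2.3 = 2.8001 eV

Since eV_s = KE_max:
V_s = KE_max/e = 2.8001 V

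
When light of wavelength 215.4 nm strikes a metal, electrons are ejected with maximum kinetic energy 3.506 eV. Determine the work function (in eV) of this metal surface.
2.25 eV

From Einstein's photoelectric equation: KE_max = hf - φ = hc/λ - φ

Rearranging for φ:
φ = hc/λ - KE_max

Calculate photon energy:
E_photon = hc/λ = 5.7560 eV

Therefore:
φ = 5.7560 - 3.506 = 2.25 eV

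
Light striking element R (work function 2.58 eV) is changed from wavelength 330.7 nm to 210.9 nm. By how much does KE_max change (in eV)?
2.1297 eV

Using Einstein's equation: KE_max = hc/λ - φ

For λ₁ = 330.7 nm:
KE₁ = hc/λ₁ - φ = 3.7491 - 2.58 = 1.1691 eV

For λ₂ = 210.9 nm:
KE₂ = hc/λ₂ - φ = 5.8788 - 2.58 = 3.2988 eV

Change in KE:
ΔKE = KE₂ - KE₁ = 3.2988 - 1.1691 = 2.1297 eV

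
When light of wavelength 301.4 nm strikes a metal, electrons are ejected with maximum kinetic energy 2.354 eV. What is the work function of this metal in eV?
1.76 eV

From Einstein's photoelectric equation: KE_max = hf - φ = hc/λ - φ

Rearranging for φ:
φ = hc/λ - KE_max

Calculate photon energy:
E_photon = hc/λ = 4.1136 eV

Therefore:
φ = 4.1136 - 2.354 = 1.76 eV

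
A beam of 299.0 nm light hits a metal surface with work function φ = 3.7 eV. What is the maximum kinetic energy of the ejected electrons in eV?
0.4466 eV

Using Einstein's photoelectric equation: KE_max = hf - φ = hc/λ - φ

First, calculate the photon energy:
E_photon = hc/λ = (6.626×10⁻³⁴ J·s)(3×10⁸ m/s) / (299.0×10⁻⁹ m)
E_photon = 4.1466 eV

Then, the maximum kinetic energy:
KE_max = E_photon - φ = 4.1466 eV - 3.7 eV = 0.4466 eV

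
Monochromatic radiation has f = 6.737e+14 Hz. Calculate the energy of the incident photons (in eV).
2.7862 eV

Using E = hf:

E = hf = (6.626×10⁻³⁴ J·s)(6.737e+14 Hz)
E = 2.7862 eV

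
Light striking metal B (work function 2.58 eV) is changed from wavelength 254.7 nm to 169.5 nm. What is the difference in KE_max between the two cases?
2.4468 eV

Using Einstein's equation: KE_max = hc/λ - φ

For λ₁ = 254.7 nm:
KE₁ = hc/λ₁ - φ = 4.8679 - 2.58 = 2.2879 eV

For λ₂ = 169.5 nm:
KE₂ = hc/λ₂ - φ = 7.3147 - 2.58 = 4.7347 eV

Change in KE:
ΔKE = KE₂ - KE₁ = 4.7347 - 2.2879 = 2.4468 eV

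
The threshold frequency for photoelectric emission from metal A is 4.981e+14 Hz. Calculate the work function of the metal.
2.06 eV

At the threshold frequency, photon energy equals work function:
φ = hf₀

Calculating:
φ = (6.626×10⁻³⁴ J·s)(4.981e+14 Hz)
φ = 2.06 eV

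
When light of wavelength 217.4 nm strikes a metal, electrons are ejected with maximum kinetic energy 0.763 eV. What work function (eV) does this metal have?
4.94 eV

From Einstein's photoelectric equation: KE_max = hf - φ = hc/λ - φ

Rearranging for φ:
φ = hc/λ - KE_max

Calculate photon energy:
E_photon = hc/λ = 5.7030 eV

Therefore:
φ = 5.7030 - 0.763 = 4.94 eV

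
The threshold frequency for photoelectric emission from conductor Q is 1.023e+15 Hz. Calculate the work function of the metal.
4.23 eV

At the threshold frequency, photon energy equals work function:
φ = hf₀

Calculating:
φ = (6.626×10⁻³⁴ J·s)(1.023e+15 Hz)
φ = 4.23 eV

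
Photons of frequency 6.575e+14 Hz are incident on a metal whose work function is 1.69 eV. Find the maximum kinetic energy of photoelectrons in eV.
1.0292 eV

Using Einstein's photoelectric equation: KE_max = hf - φ

First, calculate the photon energy:
E_photon = hf = (6.626×10⁻³⁴ J·s)(6.575e+14 Hz)
E_photon = 2.7192 eV

Then, the maximum kinetic energy:
KE_max = E_photon - φ = 2.7192 eV - 1.69 eV = 1.0292 eV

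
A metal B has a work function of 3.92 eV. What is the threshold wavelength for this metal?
316.29 nm

The threshold wavelength is when the photon energy equals the work function:
hc/λ₀ = φ

Solving for λ₀:
λ₀ = hc/φ = (6.626×10⁻³⁴ J·s)(3×10⁸ m/s) / (3.92 eV × 1.602×10⁻¹⁹ J/eV)
λ₀ = 316.29 nm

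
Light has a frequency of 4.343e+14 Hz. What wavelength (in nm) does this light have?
690.29 nm

Using the wave equation: c = fλ

Solving for wavelength:
λ = c/f = (3×10⁸ m/s) / (4.343e+14 Hz)
λ = 690.29 nm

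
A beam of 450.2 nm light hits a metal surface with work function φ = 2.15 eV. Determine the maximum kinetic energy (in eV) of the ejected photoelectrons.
0.6040 eV

Using Einstein's photoelectric equation: KE_max = hf - φ = hc/λ - φ

First, calculate the photon energy:
E_photon = hc/λ = (6.626×10⁻³⁴ J·s)(3×10⁸ m/s) / (450.2×10⁻⁹ m)
E_photon = 2.7540 eV

Then, the maximum kinetic energy:
KE_max = E_photon - φ = 2.7540 eV - 2.15 eV = 0.6040 eV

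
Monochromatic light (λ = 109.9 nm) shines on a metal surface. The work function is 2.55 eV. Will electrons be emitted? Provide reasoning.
Yes

For photoemission, the photon energy must exceed the work function.

Photon energy: E = hc/λ = 11.2815 eV
Work function: φ = 2.55 eV

Since E_photon (11.2815 eV) > φ (2.55 eV), photoemission WILL occur.
The threshold wavelength is λ₀ = hc/φ = 486.2 nm.
Since 109.9 nm < 486.2 nm, the light has sufficient energy.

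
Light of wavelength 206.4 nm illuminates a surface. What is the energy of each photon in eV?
6.0070 eV

Using E = hf = hc/λ:

E = hc/λ = (6.626×10⁻³⁴ J·s)(3×10⁸ m/s) / (206.4×10⁻⁹ m)
E = 6.0070 eV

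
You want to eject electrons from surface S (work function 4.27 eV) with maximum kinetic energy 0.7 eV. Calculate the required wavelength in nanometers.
249.47 nm

From Einstein's equation: KE_max = hc/λ - φ

Rearranging for λ:
hc/λ = KE_max + φ
λ = hc/(KE_max + φ)

Required photon energy:
E_photon = KE_max + φ = 0.7 + 4.27 = 4.97 eV

Required wavelength:
λ = hc/E_photon = (6.626×10⁻³⁴)(3×10⁸) / (4.97 × 1.602×10⁻¹⁹)
λ = 249.47 nm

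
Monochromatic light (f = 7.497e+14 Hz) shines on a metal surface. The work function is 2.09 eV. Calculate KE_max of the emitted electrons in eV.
1.0105 eV

Using Einstein's photoelectric equation: KE_max = hf - φ

First, calculate the photon energy:
E_photon = hf = (6.626×10⁻³⁴ J·s)(7.497e+14 Hz)
E_photon = 3.1005 eV

Then, the maximum kinetic energy:
KE_max = E_photon - φ = 3.1005 eV - 2.09 eV = 1.0105 eV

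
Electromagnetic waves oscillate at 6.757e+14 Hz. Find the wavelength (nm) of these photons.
443.68 nm

Using the wave equation: c = fλ

Solving for wavelength:
λ = c/f = (3×10⁸ m/s) / (6.757e+14 Hz)
λ = 443.68 nm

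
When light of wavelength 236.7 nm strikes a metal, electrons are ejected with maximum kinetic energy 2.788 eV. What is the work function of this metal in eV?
2.45 eV

From Einstein's photoelectric equation: KE_max = hf - φ = hc/λ - φ

Rearranging for φ:
φ = hc/λ - KE_max

Calculate photon energy:
E_photon = hc/λ = 5.2380 eV

Therefore:
φ = 5.2380 - 2.788 = 2.45 eV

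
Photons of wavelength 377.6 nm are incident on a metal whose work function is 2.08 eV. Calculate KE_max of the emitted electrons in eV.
1.2035 eV

Using Einstein's photoelectric equation: KE_max = hf - φ = hc/λ - φ

First, calculate the photon energy:
E_photon = hc/λ = (6.626×10⁻³⁴ J·s)(3×10⁸ m/s) / (377.6×10⁻⁹ m)
E_photon = 3.2835 eV

Then, the maximum kinetic energy:
KE_max = E_photon - φ = 3.2835 eV - 2.08 eV = 1.2035 eV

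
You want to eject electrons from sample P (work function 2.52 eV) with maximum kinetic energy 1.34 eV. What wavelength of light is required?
321.20 nm

From Einstein's equation: KE_max = hc/λ - φ

Rearranging for λ:
hc/λ = KE_max + φ
λ = hc/(KE_max + φ)

Required photon energy:
E_photon = KE_max + φ = 1.34 + 2.52 = 3.86 eV

Required wavelength:
λ = hc/E_photon = (6.626×10⁻³⁴)(3×10⁸) / (3.86 × 1.602×10⁻¹⁹)
λ = 321.20 nm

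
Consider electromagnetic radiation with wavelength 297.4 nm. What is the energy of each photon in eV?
4.1689 eV

Using E = hf = hc/λ:

E = hc/λ = (6.626×10⁻³⁴ J·s)(3×10⁸ m/s) / (297.4×10⁻⁹ m)
E = 4.1689 eV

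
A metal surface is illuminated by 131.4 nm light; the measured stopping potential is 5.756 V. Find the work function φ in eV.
3.68 eV

The stopping potential gives the maximum kinetic energy: KE_max = eV_s = 5.756 eV

From Einstein's photoelectric equation: KE_max = hc/λ - φ
Rearranging: φ = hc/λ - KE_max

Calculate photon energy:
E_photon = hc/λ = (6.626×10⁻³⁴ J·s)(3×10⁸ m/s) / (131.4×10⁻⁹ m) = 9.4356 eV

Therefore:
φ = 9.4356 - 5.756 = 3.68 eV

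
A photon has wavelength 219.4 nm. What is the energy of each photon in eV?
5.6511 eV

Using E = hf = hc/λ:

E = hc/λ = (6.626×10⁻³⁴ J·s)(3×10⁸ m/s) / (219.4×10⁻⁹ m)
E = 5.6511 eV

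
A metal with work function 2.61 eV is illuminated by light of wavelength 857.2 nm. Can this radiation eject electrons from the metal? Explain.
No

For photoemission, the photon energy must exceed the work function.

Photon energy: E = hc/λ = 1.4464 eV
Work function: φ = 2.61 eV

Since E_photon (1.4464 eV) < φ (2.61 eV), photoemission will NOT occur.
The threshold wavelength is λ₀ = hc/φ = 475.0 nm.
Since 857.2 nm > 475.0 nm, the photons lack sufficient energy.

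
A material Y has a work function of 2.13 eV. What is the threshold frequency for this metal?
5.1503e+14 Hz

The threshold frequency is when the photon energy equals the work function:
hf₀ = φ

Solving for f₀:
f₀ = φ/h = (2.13 eV × 1.602×10⁻¹⁹ J/eV) / (6.626×10⁻³⁴ J·s)
f₀ = 5.1503e+14 Hz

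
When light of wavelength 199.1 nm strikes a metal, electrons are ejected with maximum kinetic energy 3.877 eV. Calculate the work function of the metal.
2.35 eV

From Einstein's photoelectric equation: KE_max = hf - φ = hc/λ - φ

Rearranging for φ:
φ = hc/λ - KE_max

Calculate photon energy:
E_photon = hc/λ = 6.2272 eV

Therefore:
φ = 6.2272 - 3.877 = 2.35 eV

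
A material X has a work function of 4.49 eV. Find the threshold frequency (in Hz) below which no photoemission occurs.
1.0857e+15 Hz

The threshold frequency is when the photon energy equals the work function:
hf₀ = φ

Solving for f₀:
f₀ = φ/h = (4.49 eV × 1.602×10⁻¹⁹ J/eV) / (6.626×10⁻³⁴ J·s)
f₀ = 1.0857e+15 Hz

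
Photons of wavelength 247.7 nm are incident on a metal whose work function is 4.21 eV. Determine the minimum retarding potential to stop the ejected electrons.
0.7954 V

The stopping potential V_s satisfies: eV_s = KE_max

First, find KE_max using Einstein's equation:
E_photon = hc/λ = 5.0054 eV
KE_max = E_photon - φ = 5.0054 - 4.21 = 0.7954 eV

Since eV_s = KE_max:
V_s = KE_max/e = 0.7954 V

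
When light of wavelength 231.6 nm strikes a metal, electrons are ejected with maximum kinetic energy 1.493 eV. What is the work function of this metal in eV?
3.86 eV

From Einstein's photoelectric equation: KE_max = hf - φ = hc/λ - φ

Rearranging for φ:
φ = hc/λ - KE_max

Calculate photon energy:
E_photon = hc/λ = 5.3534 eV

Therefore:
φ = 5.3534 - 1.493 = 3.86 eV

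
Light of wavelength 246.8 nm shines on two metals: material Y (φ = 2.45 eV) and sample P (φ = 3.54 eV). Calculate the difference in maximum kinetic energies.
1.0900 eV

Using KE_max = hc/λ - φ for each metal:

Photon energy: E = hc/λ = 5.0237 eV

For material Y (φ₁ = 2.45 eV):
KE₁ = E - φ₁ = 5.0237 - 2.45 = 2.5737 eV

For sample P (φ₂ = 3.54 eV):
KE₂ = E - φ₂ = 5.0237 - 3.54 = 1.4837 eV

Difference:
ΔKE = KE₁ - KE₂ = 2.5737 - 1.4837 = 1.0900 eV

Note: The difference equals the difference in work functions: 3.54 - 2.45 = 1.09 eV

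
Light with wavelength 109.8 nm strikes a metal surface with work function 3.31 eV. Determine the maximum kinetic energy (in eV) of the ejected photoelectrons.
7.9818 eV

Using Einstein's photoelectric equation: KE_max = hf - φ = hc/λ - φ

First, calculate the photon energy:
E_photon = hc/λ = (6.626×10⁻³⁴ J·s)(3×10⁸ m/s) / (109.8×10⁻⁹ m)
E_photon = 11.2918 eV

Then, the maximum kinetic energy:
KE_max = E_photon - φ = 11.2918 eV - 3.31 eV = 7.9818 eV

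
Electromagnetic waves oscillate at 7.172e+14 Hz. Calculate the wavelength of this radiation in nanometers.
418.00 nm

Using the wave equation: c = fλ

Solving for wavelength:
λ = c/f = (3×10⁸ m/s) / (7.172e+14 Hz)
λ = 418.00 nm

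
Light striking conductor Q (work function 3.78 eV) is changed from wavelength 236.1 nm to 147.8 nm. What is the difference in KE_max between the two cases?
3.1373 eV

Using Einstein's equation: KE_max = hc/λ - φ

For λ₁ = 236.1 nm:
KE₁ = hc/λ₁ - φ = 5.2513 - 3.78 = 1.4713 eV

For λ₂ = 147.8 nm:
KE₂ = hc/λ₂ - φ = 8.3886 - 3.78 = 4.6086 eV

Change in KE:
ΔKE = KE₂ - KE₁ = 4.6086 - 1.4713 = 3.1373 eV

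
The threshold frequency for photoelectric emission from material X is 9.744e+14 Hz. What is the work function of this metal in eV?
4.03 eV

At the threshold frequency, photon energy equals work function:
φ = hf₀

Calculating:
φ = (6.626×10⁻³⁴ J·s)(9.744e+14 Hz)
φ = 4.03 eV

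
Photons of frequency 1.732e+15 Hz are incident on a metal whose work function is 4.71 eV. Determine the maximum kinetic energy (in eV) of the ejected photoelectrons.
2.4530 eV

Using Einstein's photoelectric equation: KE_max = hf - φ

First, calculate the photon energy:
E_photon = hf = (6.626×10⁻³⁴ J·s)(1.732e+15 Hz)
E_photon = 7.1630 eV

Then, the maximum kinetic energy:
KE_max = E_photon - φ = 7.1630 eV - 4.71 eV = 2.4530 eV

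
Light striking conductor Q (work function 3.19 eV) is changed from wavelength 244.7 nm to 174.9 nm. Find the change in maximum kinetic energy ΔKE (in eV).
2.0221 eV

Using Einstein's equation: KE_max = hc/λ - φ

For λ₁ = 244.7 nm:
KE₁ = hc/λ₁ - φ = 5.0668 - 3.19 = 1.8768 eV

For λ₂ = 174.9 nm:
KE₂ = hc/λ₂ - φ = 7.0889 - 3.19 = 3.8989 eV

Change in KE:
ΔKE = KE₂ - KE₁ = 3.8989 - 1.8768 = 2.0221 eV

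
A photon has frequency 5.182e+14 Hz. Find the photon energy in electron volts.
2.1431 eV

Using E = hf:

E = hf = (6.626×10⁻³⁴ J·s)(5.182e+14 Hz)
E = 2.1431 eV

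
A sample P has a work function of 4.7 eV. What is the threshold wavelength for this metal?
263.80 nm

The threshold wavelength is when the photon energy equals the work function:
hc/λ₀ = φ

Solving for λ₀:
λ₀ = hc/φ = (6.626×10⁻³⁴ J·s)(3×10⁸ m/s) / (4.7 eV × 1.602×10⁻¹⁹ J/eV)
λ₀ = 263.80 nm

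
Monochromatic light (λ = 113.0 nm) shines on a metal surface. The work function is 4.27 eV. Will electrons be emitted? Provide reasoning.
Yes

For photoemission, the photon energy must exceed the work function.

Photon energy: E = hc/λ = 10.9721 eV
Work function: φ = 4.27 eV

Since E_photon (10.9721 eV) > φ (4.27 eV), photoemission WILL occur.
The threshold wavelength is λ₀ = hc/φ = 290.4 nm.
Since 113.0 nm < 290.4 nm, the light has sufficient energy.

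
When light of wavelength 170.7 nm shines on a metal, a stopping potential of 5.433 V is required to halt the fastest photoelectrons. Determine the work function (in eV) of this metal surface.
1.83 eV

The stopping potential gives the maximum kinetic energy: KE_max = eV_s = 5.433 eV

From Einstein's photoelectric equation: KE_max = hc/λ - φ
Rearranging: φ = hc/λ - KE_max

Calculate photon energy:
E_photon = hc/λ = (6.626×10⁻³⁴ J·s)(3×10⁸ m/s) / (170.7×10⁻⁹ m) = 7.2633 eV

Therefore:
φ = 7.2633 - 5.433 = 1.83 eV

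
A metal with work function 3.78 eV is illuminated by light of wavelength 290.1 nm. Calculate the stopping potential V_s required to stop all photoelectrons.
0.4938 V

The stopping potential V_s satisfies: eV_s = KE_max

First, find KE_max using Einstein's equation:
E_photon = hc/λ = 4.2738 eV
KE_max = E_photon - φ = 4.2738 - 3.78 = 0.4938 eV

Since eV_s = KE_max:
V_s = KE_max/e = 0.4938 V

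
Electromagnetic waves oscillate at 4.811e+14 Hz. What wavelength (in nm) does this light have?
623.14 nm

Using the wave equation: c = fλ

Solving for wavelength:
λ = c/f = (3×10⁸ m/s) / (4.811e+14 Hz)
λ = 623.14 nm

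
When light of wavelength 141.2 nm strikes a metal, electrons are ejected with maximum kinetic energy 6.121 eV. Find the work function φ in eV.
2.66 eV

From Einstein's photoelectric equation: KE_max = hf - φ = hc/λ - φ

Rearranging for φ:
φ = hc/λ - KE_max

Calculate photon energy:
E_photon = hc/λ = 8.7808 eV

Therefore:
φ = 8.7808 - 6.121 = 2.66 eV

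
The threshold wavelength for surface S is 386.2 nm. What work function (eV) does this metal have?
3.21 eV

At the threshold wavelength, photon energy equals work function:
φ = hc/λ₀

Calculating:
φ = (6.626×10⁻³⁴ J·s)(3×10⁸ m/s) / (386.2×10⁻⁹ m)
φ = 3.21 eV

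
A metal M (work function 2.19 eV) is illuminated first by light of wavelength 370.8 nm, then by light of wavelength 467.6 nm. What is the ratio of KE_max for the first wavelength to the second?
2.4999

Using Einstein's equation: KE_max = hc/λ - φ

For λ₁ = 370.8 nm:
E₁ = hc/λ₁ = 3.3437 eV
KE₁ = E₁ - φ = 3.3437 - 2.19 = 1.1537 eV

For λ₂ = 467.6 nm:
E₂ = hc/λ₂ = 2.6515 eV
KE₂ = E₂ - φ = 2.6515 - 2.19 = 0.4615 eV

Ratio: KE₁/KE₂ = 1.1537/0.4615 = 2.4999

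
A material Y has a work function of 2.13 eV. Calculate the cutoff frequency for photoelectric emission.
5.1503e+14 Hz

The threshold frequency is when the photon energy equals the work function:
hf₀ = φ

Solving for f₀:
f₀ = φ/h = (2.13 eV × 1.602×10⁻¹⁹ J/eV) / (6.626×10⁻³⁴ J·s)
f₀ = 5.1503e+14 Hz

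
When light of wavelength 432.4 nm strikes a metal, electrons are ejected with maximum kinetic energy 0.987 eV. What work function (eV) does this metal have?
1.88 eV

From Einstein's photoelectric equation: KE_max = hf - φ = hc/λ - φ

Rearranging for φ:
φ = hc/λ - KE_max

Calculate photon energy:
E_photon = hc/λ = 2.8673 eV

Therefore:
φ = 2.8673 - 0.987 = 1.88 eV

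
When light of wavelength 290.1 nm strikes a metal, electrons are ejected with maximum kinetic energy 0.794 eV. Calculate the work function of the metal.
3.48 eV

From Einstein's photoelectric equation: KE_max = hf - φ = hc/λ - φ

Rearranging for φ:
φ = hc/λ - KE_max

Calculate photon energy:
E_photon = hc/λ = 4.2738 eV

Therefore:
φ = 4.2738 - 0.794 = 3.48 eV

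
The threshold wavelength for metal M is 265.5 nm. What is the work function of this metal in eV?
4.67 eV

At the threshold wavelength, photon energy equals work function:
φ = hc/λ₀

Calculating:
φ = (6.626×10⁻³⁴ J·s)(3×10⁸ m/s) / (265.5×10⁻⁹ m)
φ = 4.67 eV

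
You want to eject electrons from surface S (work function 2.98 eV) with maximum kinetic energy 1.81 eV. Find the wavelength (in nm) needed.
258.84 nm

From Einstein's equation: KE_max = hc/λ - φ

Rearranging for λ:
hc/λ = KE_max + φ
λ = hc/(KE_max + φ)

Required photon energy:
E_photon = KE_max + φ = 1.81 + 2.98 = 4.79 eV

Required wavelength:
λ = hc/E_photon = (6.626×10⁻³⁴)(3×10⁸) / (4.79 × 1.602×10⁻¹⁹)
λ = 258.84 nm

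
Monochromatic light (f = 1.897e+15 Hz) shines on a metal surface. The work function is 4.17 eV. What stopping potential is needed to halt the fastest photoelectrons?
3.6754 V

The stopping potential V_s satisfies: eV_s = KE_max

First, find KE_max using Einstein's equation:
E_photon = hf = (6.626×10⁻³⁴ J·s)(1.897e+15 Hz) = 7.8454 eV
KE_max = E_photon - φ = 7.8454 - 4.17 = 3.6754 eV

Since eV_s = KE_max:
V_s = KE_max/e = 3.6754 V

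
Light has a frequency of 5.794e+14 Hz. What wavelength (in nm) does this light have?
517.42 nm

Using the wave equation: c = fλ

Solving for wavelength:
λ = c/f = (3×10⁸ m/s) / (5.794e+14 Hz)
λ = 517.42 nm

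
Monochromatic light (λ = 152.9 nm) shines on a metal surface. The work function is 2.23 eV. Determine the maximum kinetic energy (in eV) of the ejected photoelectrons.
5.8788 eV

Using Einstein's photoelectric equation: KE_max = hf - φ = hc/λ - φ

First, calculate the photon energy:
E_photon = hc/λ = (6.626×10⁻³⁴ J·s)(3×10⁸ m/s) / (152.9×10⁻⁹ m)
E_photon = 8.1088 eV

Then, the maximum kinetic energy:
KE_max = E_photon - φ = 8.1088 eV - 2.23 eV = 5.8788 eV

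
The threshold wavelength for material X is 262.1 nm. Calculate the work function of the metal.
4.73 eV

At the threshold wavelength, photon energy equals work function:
φ = hc/λ₀

Calculating:
φ = (6.626×10⁻³⁴ J·s)(3×10⁸ m/s) / (262.1×10⁻⁹ m)
φ = 4.73 eV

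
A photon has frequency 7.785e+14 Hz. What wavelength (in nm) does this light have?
385.09 nm

Using the wave equation: c = fλ

Solving for wavelength:
λ = c/f = (3×10⁸ m/s) / (7.785e+14 Hz)
λ = 385.09 nm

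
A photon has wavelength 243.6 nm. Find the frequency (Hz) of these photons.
1.2307e+15 Hz

Using the wave equation: c = fλ

Solving for frequency:
f = c/λ = (3×10⁸ m/s) / (243.6×10⁻⁹ m)
f = 1.2307e+15 Hz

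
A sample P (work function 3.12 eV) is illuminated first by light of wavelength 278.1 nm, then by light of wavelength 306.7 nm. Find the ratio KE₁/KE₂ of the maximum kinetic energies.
1.4507

Using Einstein's equation: KE_max = hc/λ - φ

For λ₁ = 278.1 nm:
E₁ = hc/λ₁ = 4.4583 eV
KE₁ = E₁ - φ = 4.4583 - 3.12 = 1.3383 eV

For λ₂ = 306.7 nm:
E₂ = hc/λ₂ = 4.0425 eV
KE₂ = E₂ - φ = 4.0425 - 3.12 = 0.9225 eV

Ratio: KE₁/KE₂ = 1.3383/0.9225 = 1.4507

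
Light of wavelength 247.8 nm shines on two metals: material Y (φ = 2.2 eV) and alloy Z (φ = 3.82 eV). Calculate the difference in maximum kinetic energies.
1.6200 eV

Using KE_max = hc/λ - φ for each metal:

Photon energy: E = hc/λ = 5.0034 eV

For material Y (φ₁ = 2.2 eV):
KE₁ = E - φ₁ = 5.0034 - 2.2 = 2.8034 eV

For alloy Z (φ₂ = 3.82 eV):
KE₂ = E - φ₂ = 5.0034 - 3.82 = 1.1834 eV

Difference:
ΔKE = KE₁ - KE₂ = 2.8034 - 1.1834 = 1.6200 eV

Note: The difference equals the difference in work functions: 3.82 - 2.2 = 1.62 eV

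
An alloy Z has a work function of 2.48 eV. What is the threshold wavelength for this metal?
499.94 nm

The threshold wavelength is when the photon energy equals the work function:
hc/λ₀ = φ

Solving for λ₀:
λ₀ = hc/φ = (6.626×10⁻³⁴ J·s)(3×10⁸ m/s) / (2.48 eV × 1.602×10⁻¹⁹ J/eV)
λ₀ = 499.94 nm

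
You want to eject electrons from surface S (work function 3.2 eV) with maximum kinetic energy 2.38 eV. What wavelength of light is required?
222.19 nm

From Einstein's equation: KE_max = hc/λ - φ

Rearranging for λ:
hc/λ = KE_max + φ
λ = hc/(KE_max + φ)

Required photon energy:
E_photon = KE_max + φ = 2.38 + 3.2 = 5.58 eV

Required wavelength:
λ = hc/E_photon = (6.626×10⁻³⁴)(3×10⁸) / (5.58 × 1.602×10⁻¹⁹)
λ = 222.19 nm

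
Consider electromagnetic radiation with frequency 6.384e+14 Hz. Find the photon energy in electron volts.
2.6402 eV

Using E = hf:

E = hf = (6.626×10⁻³⁴ J·s)(6.384e+14 Hz)
E = 2.6402 eV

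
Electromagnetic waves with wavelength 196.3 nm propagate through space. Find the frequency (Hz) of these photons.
1.5272e+15 Hz

Using the wave equation: c = fλ

Solving for frequency:
f = c/λ = (3×10⁸ m/s) / (196.3×10⁻⁹ m)
f = 1.5272e+15 Hz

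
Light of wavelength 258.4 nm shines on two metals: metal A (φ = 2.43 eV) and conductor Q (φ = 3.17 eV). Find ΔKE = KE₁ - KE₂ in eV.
0.7400 eV

Using KE_max = hc/λ - φ for each metal:

Photon energy: E = hc/λ = 4.7982 eV

For metal A (φ₁ = 2.43 eV):
KE₁ = E - φ₁ = 4.7982 - 2.43 = 2.3682 eV

For conductor Q (φ₂ = 3.17 eV):
KE₂ = E - φ₂ = 4.7982 - 3.17 = 1.6282 eV

Difference:
ΔKE = KE₁ - KE₂ = 2.3682 - 1.6282 = 0.7400 eV

Note: The difference equals the difference in work functions: 3.17 - 2.43 = 0.74 eV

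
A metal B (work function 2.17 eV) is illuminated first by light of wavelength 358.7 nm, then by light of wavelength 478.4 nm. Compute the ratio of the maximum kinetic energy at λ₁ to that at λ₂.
3.0511

Using Einstein's equation: KE_max = hc/λ - φ

For λ₁ = 358.7 nm:
E₁ = hc/λ₁ = 3.4565 eV
KE₁ = E₁ - φ = 3.4565 - 2.17 = 1.2865 eV

For λ₂ = 478.4 nm:
E₂ = hc/λ₂ = 2.5916 eV
KE₂ = E₂ - φ = 2.5916 - 2.17 = 0.4216 eV

Ratio: KE₁/KE₂ = 1.2865/0.4216 = 3.0511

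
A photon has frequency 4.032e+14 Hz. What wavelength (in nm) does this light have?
743.53 nm

Using the wave equation: c = fλ

Solving for wavelength:
λ = c/f = (3×10⁸ m/s) / (4.032e+14 Hz)
λ = 743.53 nm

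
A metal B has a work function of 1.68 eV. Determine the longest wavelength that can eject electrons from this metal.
738.00 nm

The threshold wavelength is when the photon energy equals the work function:
hc/λ₀ = φ

Solving for λ₀:
λ₀ = hc/φ = (6.626×10⁻³⁴ J·s)(3×10⁸ m/s) / (1.68 eV × 1.602×10⁻¹⁹ J/eV)
λ₀ = 738.00 nm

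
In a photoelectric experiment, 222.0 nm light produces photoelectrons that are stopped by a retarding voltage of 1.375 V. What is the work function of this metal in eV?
4.21 eV

The stopping potential gives the maximum kinetic energy: KE_max = eV_s = 1.375 eV

From Einstein's photoelectric equation: KE_max = hc/λ - φ
Rearranging: φ = hc/λ - KE_max

Calculate photon energy:
E_photon = hc/λ = (6.626×10⁻³⁴ J·s)(3×10⁸ m/s) / (222.0×10⁻⁹ m) = 5.5849 eV

Therefore:
φ = 5.5849 - 1.375 = 4.21 eV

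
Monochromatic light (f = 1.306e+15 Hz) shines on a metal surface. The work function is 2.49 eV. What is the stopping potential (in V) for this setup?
2.9112 V

The stopping potential V_s satisfies: eV_s = KE_max

First, find KE_max using Einstein's equation:
E_photon = hf = (6.626×10⁻³⁴ J·s)(1.306e+15 Hz) = 5.4012 eV
KE_max = E_photon - φ = 5.4012 - 2.49 = 2.9112 eV

Since eV_s = KE_max:
V_s = KE_max/e = 2.9112 V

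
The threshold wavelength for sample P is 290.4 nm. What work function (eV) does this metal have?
4.27 eV

At the threshold wavelength, photon energy equals work function:
φ = hc/λ₀

Calculating:
φ = (6.626×10⁻³⁴ J·s)(3×10⁸ m/s) / (290.4×10⁻⁹ m)
φ = 4.27 eV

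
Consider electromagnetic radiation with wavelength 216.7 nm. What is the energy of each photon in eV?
5.7215 eV

Using E = hf = hc/λ:

E = hc/λ = (6.626×10⁻³⁴ J·s)(3×10⁸ m/s) / (216.7×10⁻⁹ m)
E = 5.7215 eV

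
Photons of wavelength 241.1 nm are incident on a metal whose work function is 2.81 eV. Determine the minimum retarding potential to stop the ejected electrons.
2.3324 V

The stopping potential V_s satisfies: eV_s = KE_max

First, find KE_max using Einstein's equation:
E_photon = hc/λ = 5.1424 eV
KE_max = E_photon - φ = 5.1424 - 2.81 = 2.3324 eV

Since eV_s = KE_max:
V_s = KE_max/e = 2.3324 V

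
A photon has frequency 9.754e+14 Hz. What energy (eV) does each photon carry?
4.0339 eV

Using E = hf:

E = hf = (6.626×10⁻³⁴ J·s)(9.754e+14 Hz)
E = 4.0339 eV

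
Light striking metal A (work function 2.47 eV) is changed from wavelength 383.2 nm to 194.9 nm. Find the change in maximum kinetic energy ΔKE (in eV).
3.1259 eV

Using Einstein's equation: KE_max = hc/λ - φ

For λ₁ = 383.2 nm:
KE₁ = hc/λ₁ - φ = 3.2355 - 2.47 = 0.7655 eV

For λ₂ = 194.9 nm:
KE₂ = hc/λ₂ - φ = 6.3614 - 2.47 = 3.8914 eV

Change in KE:
ΔKE = KE₂ - KE₁ = 3.8914 - 0.7655 = 3.1259 eV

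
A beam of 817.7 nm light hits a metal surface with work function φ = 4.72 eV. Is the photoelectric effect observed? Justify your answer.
No

For photoemission, the photon energy must exceed the work function.

Photon energy: E = hc/λ = 1.5163 eV
Work function: φ = 4.72 eV

Since E_photon (1.5163 eV) < φ (4.72 eV), photoemission will NOT occur.
The threshold wavelength is λ₀ = hc/φ = 262.7 nm.
Since 817.7 nm > 262.7 nm, the photons lack sufficient energy.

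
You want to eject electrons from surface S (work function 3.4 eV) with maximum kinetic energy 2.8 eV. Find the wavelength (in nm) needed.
199.97 nm

From Einstein's equation: KE_max = hc/λ - φ

Rearranging for λ:
hc/λ = KE_max + φ
λ = hc/(KE_max + φ)

Required photon energy:
E_photon = KE_max + φ = 2.8 + 3.4 = 6.20 eV

Required wavelength:
λ = hc/E_photon = (6.626×10⁻³⁴)(3×10⁸) / (6.20 × 1.602×10⁻¹⁹)
λ = 199.97 nm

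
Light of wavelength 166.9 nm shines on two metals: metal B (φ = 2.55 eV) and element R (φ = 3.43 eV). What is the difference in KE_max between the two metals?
0.8800 eV

Using KE_max = hc/λ - φ for each metal:

Photon energy: E = hc/λ = 7.4287 eV

For metal B (φ₁ = 2.55 eV):
KE₁ = E - φ₁ = 7.4287 - 2.55 = 4.8787 eV

For element R (φ₂ = 3.43 eV):
KE₂ = E - φ₂ = 7.4287 - 3.43 = 3.9987 eV

Difference:
ΔKE = KE₁ - KE₂ = 4.8787 - 3.9987 = 0.8800 eV

Note: The difference equals the difference in work functions: 3.43 - 2.55 = 0.88 eV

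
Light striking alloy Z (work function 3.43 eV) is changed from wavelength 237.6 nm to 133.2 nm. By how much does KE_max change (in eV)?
4.0899 eV

Using Einstein's equation: KE_max = hc/λ - φ

For λ₁ = 237.6 nm:
KE₁ = hc/λ₁ - φ = 5.2182 - 3.43 = 1.7882 eV

For λ₂ = 133.2 nm:
KE₂ = hc/λ₂ - φ = 9.3081 - 3.43 = 5.8781 eV

Change in KE:
ΔKE = KE₂ - KE₁ = 5.8781 - 1.7882 = 4.0899 eV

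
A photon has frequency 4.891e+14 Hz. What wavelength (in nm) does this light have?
612.95 nm

Using the wave equation: c = fλ

Solving for wavelength:
λ = c/f = (3×10⁸ m/s) / (4.891e+14 Hz)
λ = 612.95 nm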